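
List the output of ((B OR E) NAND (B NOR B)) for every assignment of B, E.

B | E | Output
--------------
0 | 0 | 1
0 | 1 | 0
1 | 0 | 1
1 | 1 | 1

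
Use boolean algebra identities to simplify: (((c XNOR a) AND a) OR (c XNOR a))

By absorption (E OR (E AND v) = E):
= (c XNOR a)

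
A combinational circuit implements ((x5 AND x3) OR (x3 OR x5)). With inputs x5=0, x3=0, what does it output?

Substituting: ((0 AND 0) OR (0 OR 0))
= 0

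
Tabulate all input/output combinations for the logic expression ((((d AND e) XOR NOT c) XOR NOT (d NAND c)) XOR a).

c | a | d | e | Output
----------------------
0 | 0 | 0 | 0 | 1
0 | 0 | 0 | 1 | 1
0 | 0 | 1 | 0 | 1
0 | 0 | 1 | 1 | 0
0 | 1 | 0 | 0 | 0
0 | 1 | 0 | 1 | 0
0 | 1 | 1 | 0 | 0
0 | 1 | 1 | 1 | 1
1 | 0 | 0 | 0 | 0
1 | 0 | 0 | 1 | 0
1 | 0 | 1 | 0 | 1
1 | 0 | 1 | 1 | 0
1 | 1 | 0 | 0 | 1
1 | 1 | 0 | 1 | 1
1 | 1 | 1 | 0 | 0
1 | 1 | 1 | 1 | 1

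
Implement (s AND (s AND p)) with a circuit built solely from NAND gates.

((s NAND ((s NAND p) NAND (s NAND p))) NAND (s NAND ((s NAND p) NAND (s NAND p))))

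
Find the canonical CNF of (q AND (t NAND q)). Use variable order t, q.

(t OR q) AND (NOT t OR q) AND (NOT t OR NOT q)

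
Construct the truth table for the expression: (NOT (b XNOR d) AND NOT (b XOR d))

d | b | Output
--------------
0 | 0 | 0
0 | 1 | 0
1 | 0 | 0
1 | 1 | 0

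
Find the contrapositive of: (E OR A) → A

Contrapositive: NOT A → NOT (E OR A)
Note: A statement and its contrapositive are logically equivalent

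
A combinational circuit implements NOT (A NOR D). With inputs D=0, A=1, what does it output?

Substituting: NOT (1 NOR 0)
= 1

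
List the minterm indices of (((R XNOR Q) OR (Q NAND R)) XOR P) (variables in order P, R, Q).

Σm(0, 1, 2, 3) = (NOT P AND NOT R AND NOT Q) OR (NOT P AND NOT R AND Q) OR (NOT P AND R AND NOT Q) OR (NOT P AND R AND Q)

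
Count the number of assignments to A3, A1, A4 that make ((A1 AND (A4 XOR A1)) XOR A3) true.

Satisfying assignments: (0,1,0), (1,0,0), (1,0,1), (1,1,1)
Count: 4 out of 8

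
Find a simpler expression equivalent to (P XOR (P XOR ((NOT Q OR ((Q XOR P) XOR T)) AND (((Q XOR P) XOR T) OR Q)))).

By XOR self-cancellation ((E XOR v) XOR v = E) then distribution ((E OR v) AND (E OR NOT v) = E):
= ((Q XOR P) XOR T)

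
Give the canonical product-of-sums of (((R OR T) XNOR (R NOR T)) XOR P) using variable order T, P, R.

ΠM(0, 1, 4, 5) = (T OR P OR R) AND (T OR P OR NOT R) AND (NOT T OR P OR R) AND (NOT T OR P OR NOT R)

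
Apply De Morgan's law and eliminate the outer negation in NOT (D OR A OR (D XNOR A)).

NOT D AND NOT A AND NOT (D XNOR A)
De Morgan's: NOT(OR of terms) = AND of negations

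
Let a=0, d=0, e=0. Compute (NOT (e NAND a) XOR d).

Substituting: (NOT (0 NAND 0) XOR 0)
= 0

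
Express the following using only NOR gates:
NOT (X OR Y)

(((X NOR Y) NOR (X NOR Y)) NOR ((X NOR Y) NOR (X NOR Y)))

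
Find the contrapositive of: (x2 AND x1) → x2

Contrapositive: NOT x2 → NOT (x2 AND x1)
Note: A statement and its contrapositive are logically equivalent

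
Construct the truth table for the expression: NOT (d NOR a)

d | a | Output
--------------
0 | 0 | 0
0 | 1 | 1
1 | 0 | 1
1 | 1 | 1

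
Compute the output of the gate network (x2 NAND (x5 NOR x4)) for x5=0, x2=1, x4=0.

Substituting: (1 NAND (0 NOR 0))
= 0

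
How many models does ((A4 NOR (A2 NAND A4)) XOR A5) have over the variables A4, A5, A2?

Satisfying assignments: (0,1,0), (0,1,1), (1,1,0), (1,1,1)
Count: 4 out of 8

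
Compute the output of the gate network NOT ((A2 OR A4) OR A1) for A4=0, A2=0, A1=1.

Substituting: NOT ((0 OR 0) OR 1)
= 0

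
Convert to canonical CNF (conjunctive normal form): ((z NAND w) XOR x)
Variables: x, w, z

(x OR NOT w OR NOT z) AND (NOT x OR w OR z) AND (NOT x OR w OR NOT z) AND (NOT x OR NOT w OR z)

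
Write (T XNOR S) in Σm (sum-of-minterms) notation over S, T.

Σm(0, 3) = (NOT S AND NOT T) OR (S AND T)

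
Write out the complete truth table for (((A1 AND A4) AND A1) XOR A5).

A4 | A5 | A1 | Output
---------------------
0 | 0 | 0 | 0
0 | 0 | 1 | 0
0 | 1 | 0 | 1
0 | 1 | 1 | 1
1 | 0 | 0 | 0
1 | 0 | 1 | 1
1 | 1 | 0 | 1
1 | 1 | 1 | 0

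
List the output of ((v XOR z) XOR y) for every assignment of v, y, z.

v | y | z | Output
------------------
0 | 0 | 0 | 0
0 | 0 | 1 | 1
0 | 1 | 0 | 1
0 | 1 | 1 | 0
1 | 0 | 0 | 1
1 | 0 | 1 | 0
1 | 1 | 0 | 0
1 | 1 | 1 | 1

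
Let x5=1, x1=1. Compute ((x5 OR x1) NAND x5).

Substituting: ((1 OR 1) NAND 1)
= 0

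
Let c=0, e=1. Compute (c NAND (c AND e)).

Substituting: (0 NAND (0 AND 1))
= 1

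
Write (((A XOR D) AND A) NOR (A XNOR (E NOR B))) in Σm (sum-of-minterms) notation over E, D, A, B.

Σm(0, 4, 7, 14, 15) = (NOT E AND NOT D AND NOT A AND NOT B) OR (NOT E AND D AND NOT A AND NOT B) OR (NOT E AND D AND A AND B) OR (E AND D AND A AND NOT B) OR (E AND D AND A AND B)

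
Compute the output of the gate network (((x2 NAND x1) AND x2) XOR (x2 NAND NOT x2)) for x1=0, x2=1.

Substituting: (((1 NAND 0) AND 1) XOR (1 NAND NOT 1))
= 0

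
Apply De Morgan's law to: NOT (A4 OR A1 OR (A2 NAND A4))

NOT A4 AND NOT A1 AND NOT (A2 NAND A4)
De Morgan's: NOT(OR of terms) = AND of negations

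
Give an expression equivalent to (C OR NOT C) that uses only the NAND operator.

((C NAND C) NAND ((C NAND C) NAND (C NAND C)))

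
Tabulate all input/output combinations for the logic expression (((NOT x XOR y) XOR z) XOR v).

y | z | x | v | Output
----------------------
0 | 0 | 0 | 0 | 1
0 | 0 | 0 | 1 | 0
0 | 0 | 1 | 0 | 0
0 | 0 | 1 | 1 | 1
0 | 1 | 0 | 0 | 0
0 | 1 | 0 | 1 | 1
0 | 1 | 1 | 0 | 1
0 | 1 | 1 | 1 | 0
1 | 0 | 0 | 0 | 0
1 | 0 | 0 | 1 | 1
1 | 0 | 1 | 0 | 1
1 | 0 | 1 | 1 | 0
1 | 1 | 0 | 0 | 1
1 | 1 | 0 | 1 | 0
1 | 1 | 1 | 0 | 0
1 | 1 | 1 | 1 | 1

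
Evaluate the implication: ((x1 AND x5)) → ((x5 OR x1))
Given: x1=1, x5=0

Antecedent ((x1 AND x5)) = 0; consequent ((x5 OR x1)) = 1.
0 → 1 = 1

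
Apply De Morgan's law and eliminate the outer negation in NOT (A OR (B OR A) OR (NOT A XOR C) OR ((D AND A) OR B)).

NOT A AND NOT (B OR A) AND NOT (NOT A XOR C) AND NOT ((D AND A) OR B)
De Morgan's: NOT(OR of terms) = AND of negations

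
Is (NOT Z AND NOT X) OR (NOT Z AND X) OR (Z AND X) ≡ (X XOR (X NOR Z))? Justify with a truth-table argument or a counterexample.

Yes, they are equivalent — the two output columns agree on all 4 assignments:
Z | X | Expression 1 | Expression 2
-----------------------------------
0 | 0 | 1 | 1
0 | 1 | 1 | 1
1 | 0 | 0 | 0
1 | 1 | 1 | 1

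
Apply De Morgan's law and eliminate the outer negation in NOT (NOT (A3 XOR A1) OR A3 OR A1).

(A3 XOR A1) AND NOT A3 AND NOT A1
De Morgan's: NOT(OR of terms) = AND of negations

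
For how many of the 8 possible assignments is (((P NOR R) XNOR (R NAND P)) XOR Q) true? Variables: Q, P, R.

Satisfying assignments: (0,0,0), (0,1,1), (1,0,1), (1,1,0)
Count: 4 out of 8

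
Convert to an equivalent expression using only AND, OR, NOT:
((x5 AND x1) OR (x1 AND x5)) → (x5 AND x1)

NOT ((x5 AND x1) OR (x1 AND x5)) OR (x5 AND x1)
(Implication elimination: A → B = NOT A OR B)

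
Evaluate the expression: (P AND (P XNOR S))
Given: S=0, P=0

Substituting: (0 AND (0 XNOR 0))
= 0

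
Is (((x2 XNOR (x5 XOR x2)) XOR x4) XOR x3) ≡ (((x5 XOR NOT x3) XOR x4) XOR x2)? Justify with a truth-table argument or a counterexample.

No. Counterexample: with x5=0, x4=0, x2=1, x3=0, Expression 1 = 1 but Expression 2 = 0.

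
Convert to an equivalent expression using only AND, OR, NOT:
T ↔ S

(T AND S) OR (NOT T AND NOT S)
(Biconditional = both true or both false)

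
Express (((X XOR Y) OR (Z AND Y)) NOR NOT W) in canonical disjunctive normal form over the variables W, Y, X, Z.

(W AND NOT Y AND NOT X AND NOT Z) OR (W AND NOT Y AND NOT X AND Z) OR (W AND Y AND X AND NOT Z)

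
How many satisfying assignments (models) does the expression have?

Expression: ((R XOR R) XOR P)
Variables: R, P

Satisfying assignments: (0,1), (1,1)
Count: 2 out of 4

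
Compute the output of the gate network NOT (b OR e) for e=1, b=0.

Substituting: NOT (0 OR 1)
= 0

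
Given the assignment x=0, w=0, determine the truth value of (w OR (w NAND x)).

Substituting: (0 OR (0 NAND 0))
= 1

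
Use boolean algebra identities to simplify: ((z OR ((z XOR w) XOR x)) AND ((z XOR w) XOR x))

By absorption (E AND (E OR v) = E):
= ((z XOR w) XOR x)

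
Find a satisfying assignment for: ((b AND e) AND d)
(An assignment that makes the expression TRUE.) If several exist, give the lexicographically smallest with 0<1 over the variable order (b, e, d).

b=1, e=1, d=1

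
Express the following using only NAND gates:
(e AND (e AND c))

((e NAND ((e NAND c) NAND (e NAND c))) NAND (e NAND ((e NAND c) NAND (e NAND c))))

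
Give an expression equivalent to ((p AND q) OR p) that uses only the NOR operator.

((((p NOR p) NOR (q NOR q)) NOR p) NOR (((p NOR p) NOR (q NOR q)) NOR p))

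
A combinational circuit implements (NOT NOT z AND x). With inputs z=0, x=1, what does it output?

Substituting: (NOT NOT 0 AND 1)
= 0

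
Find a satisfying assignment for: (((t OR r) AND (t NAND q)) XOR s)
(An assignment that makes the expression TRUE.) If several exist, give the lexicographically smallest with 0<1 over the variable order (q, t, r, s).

q=0, t=0, r=0, s=1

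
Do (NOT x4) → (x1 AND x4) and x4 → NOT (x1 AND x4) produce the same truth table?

No, Inverse is not equivalent to original (counterexample: x1=0, x4=0)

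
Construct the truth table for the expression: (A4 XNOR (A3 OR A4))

A4 | A3 | Output
----------------
0 | 0 | 1
0 | 1 | 0
1 | 0 | 1
1 | 1 | 1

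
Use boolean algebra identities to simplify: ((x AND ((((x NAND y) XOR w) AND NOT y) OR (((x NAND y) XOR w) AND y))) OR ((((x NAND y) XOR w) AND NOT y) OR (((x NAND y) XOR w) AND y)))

By absorption (E OR (E AND v) = E) then distribution ((E AND v) OR (E AND NOT v) = E):
= ((x NAND y) XOR w)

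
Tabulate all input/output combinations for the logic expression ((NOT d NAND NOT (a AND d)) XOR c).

c | d | a | Output
------------------
0 | 0 | 0 | 0
0 | 0 | 1 | 0
0 | 1 | 0 | 1
0 | 1 | 1 | 1
1 | 0 | 0 | 1
1 | 0 | 1 | 1
1 | 1 | 0 | 0
1 | 1 | 1 | 0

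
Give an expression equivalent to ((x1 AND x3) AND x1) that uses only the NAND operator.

((((x1 NAND x3) NAND (x1 NAND x3)) NAND x1) NAND (((x1 NAND x3) NAND (x1 NAND x3)) NAND x1))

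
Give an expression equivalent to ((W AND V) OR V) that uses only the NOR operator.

((((W NOR W) NOR (V NOR V)) NOR V) NOR (((W NOR W) NOR (V NOR V)) NOR V))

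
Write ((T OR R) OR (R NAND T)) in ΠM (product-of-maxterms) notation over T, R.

ΠM() = TRUE (no maxterms)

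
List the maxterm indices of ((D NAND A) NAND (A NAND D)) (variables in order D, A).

ΠM(0, 1, 2) = (D OR A) AND (D OR NOT A) AND (NOT D OR A)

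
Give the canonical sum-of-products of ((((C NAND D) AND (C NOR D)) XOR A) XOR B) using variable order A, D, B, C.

Σm(0, 3, 6, 7, 9, 10, 12, 13) = (NOT A AND NOT D AND NOT B AND NOT C) OR (NOT A AND NOT D AND B AND C) OR (NOT A AND D AND B AND NOT C) OR (NOT A AND D AND B AND C) OR (A AND NOT D AND NOT B AND C) OR (A AND NOT D AND B AND NOT C) OR (A AND D AND NOT B AND NOT C) OR (A AND D AND NOT B AND C)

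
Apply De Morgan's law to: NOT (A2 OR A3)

NOT A2 AND NOT A3
De Morgan's: NOT(OR of terms) = AND of negations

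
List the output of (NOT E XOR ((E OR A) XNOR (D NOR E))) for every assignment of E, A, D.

E | A | D | Output
------------------
0 | 0 | 0 | 1
0 | 0 | 1 | 0
0 | 1 | 0 | 0
0 | 1 | 1 | 1
1 | 0 | 0 | 0
1 | 0 | 1 | 0
1 | 1 | 0 | 0
1 | 1 | 1 | 0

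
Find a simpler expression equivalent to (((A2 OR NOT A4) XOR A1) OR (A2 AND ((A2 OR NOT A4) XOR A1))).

By absorption (E OR (E AND v) = E):
= ((A2 OR NOT A4) XOR A1)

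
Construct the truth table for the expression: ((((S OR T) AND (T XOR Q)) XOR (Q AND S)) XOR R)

Q | R | T | S | Output
----------------------
0 | 0 | 0 | 0 | 0
0 | 0 | 0 | 1 | 0
0 | 0 | 1 | 0 | 1
0 | 0 | 1 | 1 | 1
0 | 1 | 0 | 0 | 1
0 | 1 | 0 | 1 | 1
0 | 1 | 1 | 0 | 0
0 | 1 | 1 | 1 | 0
1 | 0 | 0 | 0 | 0
1 | 0 | 0 | 1 | 0
1 | 0 | 1 | 0 | 0
1 | 0 | 1 | 1 | 1
1 | 1 | 0 | 0 | 1
1 | 1 | 0 | 1 | 1
1 | 1 | 1 | 0 | 1
1 | 1 | 1 | 1 | 0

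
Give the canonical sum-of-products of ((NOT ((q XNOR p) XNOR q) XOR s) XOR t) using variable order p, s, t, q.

Σm(0, 1, 6, 7, 10, 11, 12, 13) = (NOT p AND NOT s AND NOT t AND NOT q) OR (NOT p AND NOT s AND NOT t AND q) OR (NOT p AND s AND t AND NOT q) OR (NOT p AND s AND t AND q) OR (p AND NOT s AND t AND NOT q) OR (p AND NOT s AND t AND q) OR (p AND s AND NOT t AND NOT q) OR (p AND s AND NOT t AND q)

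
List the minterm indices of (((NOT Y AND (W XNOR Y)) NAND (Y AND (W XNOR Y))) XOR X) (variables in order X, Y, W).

Σm(0, 1, 2, 3) = (NOT X AND NOT Y AND NOT W) OR (NOT X AND NOT Y AND W) OR (NOT X AND Y AND NOT W) OR (NOT X AND Y AND W)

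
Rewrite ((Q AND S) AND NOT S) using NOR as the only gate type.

((((Q NOR Q) NOR (S NOR S)) NOR ((Q NOR Q) NOR (S NOR S))) NOR ((S NOR S) NOR (S NOR S)))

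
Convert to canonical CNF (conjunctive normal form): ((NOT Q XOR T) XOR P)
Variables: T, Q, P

(T OR Q OR NOT P) AND (T OR NOT Q OR P) AND (NOT T OR Q OR P) AND (NOT T OR NOT Q OR NOT P)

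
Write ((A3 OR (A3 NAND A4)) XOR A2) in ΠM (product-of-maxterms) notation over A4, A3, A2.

ΠM(1, 3, 5, 7) = (A4 OR A3 OR NOT A2) AND (A4 OR NOT A3 OR NOT A2) AND (NOT A4 OR A3 OR NOT A2) AND (NOT A4 OR NOT A3 OR NOT A2)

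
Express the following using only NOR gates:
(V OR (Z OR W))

((V NOR ((Z NOR W) NOR (Z NOR W))) NOR (V NOR ((Z NOR W) NOR (Z NOR W))))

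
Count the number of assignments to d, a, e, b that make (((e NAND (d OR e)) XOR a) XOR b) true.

Satisfying assignments: (0,0,0,0), (0,0,1,1), (0,1,0,1), (0,1,1,0), (1,0,0,0), (1,0,1,1), (1,1,0,1), (1,1,1,0)
Count: 8 out of 16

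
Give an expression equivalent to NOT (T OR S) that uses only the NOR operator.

(((T NOR S) NOR (T NOR S)) NOR ((T NOR S) NOR (T NOR S)))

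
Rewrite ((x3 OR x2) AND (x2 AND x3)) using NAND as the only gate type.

((((x3 NAND x3) NAND (x2 NAND x2)) NAND ((x2 NAND x3) NAND (x2 NAND x3))) NAND (((x3 NAND x3) NAND (x2 NAND x2)) NAND ((x2 NAND x3) NAND (x2 NAND x3))))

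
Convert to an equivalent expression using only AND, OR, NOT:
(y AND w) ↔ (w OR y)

((y AND w) AND (w OR y)) OR (NOT (y AND w) AND NOT (w OR y))
(Biconditional = both true or both false)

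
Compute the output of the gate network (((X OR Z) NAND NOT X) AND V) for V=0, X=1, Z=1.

Substituting: (((1 OR 1) NAND NOT 1) AND 0)
= 0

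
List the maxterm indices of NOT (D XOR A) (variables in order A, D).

ΠM(1, 2) = (A OR NOT D) AND (NOT A OR D)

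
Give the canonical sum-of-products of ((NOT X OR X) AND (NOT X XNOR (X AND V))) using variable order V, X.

Σm(1) = (NOT V AND X)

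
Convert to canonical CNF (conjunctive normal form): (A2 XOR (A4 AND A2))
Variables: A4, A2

(A4 OR A2) AND (NOT A4 OR A2) AND (NOT A4 OR NOT A2)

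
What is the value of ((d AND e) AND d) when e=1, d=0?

Substituting: ((0 AND 1) AND 0)
= 0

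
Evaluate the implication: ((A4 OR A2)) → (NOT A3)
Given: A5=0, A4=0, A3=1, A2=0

Antecedent ((A4 OR A2)) = 0; consequent (NOT A3) = 0.
0 → 0 = 1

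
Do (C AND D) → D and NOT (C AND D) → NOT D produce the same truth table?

No, Inverse is not equivalent to original (counterexample: C=0, D=1)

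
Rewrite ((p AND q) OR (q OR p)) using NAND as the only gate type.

((((p NAND q) NAND (p NAND q)) NAND ((p NAND q) NAND (p NAND q))) NAND (((q NAND q) NAND (p NAND p)) NAND ((q NAND q) NAND (p NAND p))))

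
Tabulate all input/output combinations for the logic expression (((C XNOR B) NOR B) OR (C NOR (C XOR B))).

C | B | Output
--------------
0 | 0 | 1
0 | 1 | 0
1 | 0 | 1
1 | 1 | 0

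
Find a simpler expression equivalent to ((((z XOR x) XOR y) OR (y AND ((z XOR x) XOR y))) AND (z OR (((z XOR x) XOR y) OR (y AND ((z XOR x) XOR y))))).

By absorption (E AND (E OR v) = E) then absorption (E OR (E AND v) = E):
= ((z XOR x) XOR y)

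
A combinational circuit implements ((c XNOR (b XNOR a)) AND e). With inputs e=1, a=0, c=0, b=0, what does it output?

Substituting: ((0 XNOR (0 XNOR 0)) AND 1)
= 0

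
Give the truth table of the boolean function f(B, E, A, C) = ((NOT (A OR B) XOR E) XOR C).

B | E | A | C | Output
----------------------
0 | 0 | 0 | 0 | 1
0 | 0 | 0 | 1 | 0
0 | 0 | 1 | 0 | 0
0 | 0 | 1 | 1 | 1
0 | 1 | 0 | 0 | 0
0 | 1 | 0 | 1 | 1
0 | 1 | 1 | 0 | 1
0 | 1 | 1 | 1 | 0
1 | 0 | 0 | 0 | 0
1 | 0 | 0 | 1 | 1
1 | 0 | 1 | 0 | 0
1 | 0 | 1 | 1 | 1
1 | 1 | 0 | 0 | 1
1 | 1 | 0 | 1 | 0
1 | 1 | 1 | 0 | 1
1 | 1 | 1 | 1 | 0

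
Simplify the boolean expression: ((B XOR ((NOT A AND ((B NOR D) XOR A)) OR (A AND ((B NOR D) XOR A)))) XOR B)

By XOR self-cancellation ((E XOR v) XOR v = E) then distribution ((E AND v) OR (E AND NOT v) = E):
= ((B NOR D) XOR A)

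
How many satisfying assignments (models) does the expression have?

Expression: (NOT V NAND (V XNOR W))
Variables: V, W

Satisfying assignments: (0,1), (1,0), (1,1)
Count: 3 out of 4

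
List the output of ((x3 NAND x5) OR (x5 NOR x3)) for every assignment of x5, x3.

x5 | x3 | Output
----------------
0 | 0 | 1
0 | 1 | 1
1 | 0 | 1
1 | 1 | 0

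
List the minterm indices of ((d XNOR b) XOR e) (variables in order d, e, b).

Σm(0, 3, 5, 6) = (NOT d AND NOT e AND NOT b) OR (NOT d AND e AND b) OR (d AND NOT e AND b) OR (d AND e AND NOT b)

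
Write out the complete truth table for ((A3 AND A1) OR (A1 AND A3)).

A3 | A1 | Output
----------------
0 | 0 | 0
0 | 1 | 0
1 | 0 | 0
1 | 1 | 1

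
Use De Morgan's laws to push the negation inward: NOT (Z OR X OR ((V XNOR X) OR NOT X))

NOT Z AND NOT X AND NOT ((V XNOR X) OR NOT X)
De Morgan's: NOT(OR of terms) = AND of negations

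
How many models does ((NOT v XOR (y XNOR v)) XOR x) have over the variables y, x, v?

Satisfying assignments: (0,1,0), (0,1,1), (1,0,0), (1,0,1)
Count: 4 out of 8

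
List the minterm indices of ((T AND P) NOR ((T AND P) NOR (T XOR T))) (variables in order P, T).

Σm() = FALSE (no minterms)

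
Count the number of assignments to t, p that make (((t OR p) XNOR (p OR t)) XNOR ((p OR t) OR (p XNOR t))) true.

Satisfying assignments: (0,0), (0,1), (1,0), (1,1)
Count: 4 out of 4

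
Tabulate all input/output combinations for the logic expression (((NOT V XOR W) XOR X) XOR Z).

W | X | Z | V | Output
----------------------
0 | 0 | 0 | 0 | 1
0 | 0 | 0 | 1 | 0
0 | 0 | 1 | 0 | 0
0 | 0 | 1 | 1 | 1
0 | 1 | 0 | 0 | 0
0 | 1 | 0 | 1 | 1
0 | 1 | 1 | 0 | 1
0 | 1 | 1 | 1 | 0
1 | 0 | 0 | 0 | 0
1 | 0 | 0 | 1 | 1
1 | 0 | 1 | 0 | 1
1 | 0 | 1 | 1 | 0
1 | 1 | 0 | 0 | 1
1 | 1 | 0 | 1 | 0
1 | 1 | 1 | 0 | 0
1 | 1 | 1 | 1 | 1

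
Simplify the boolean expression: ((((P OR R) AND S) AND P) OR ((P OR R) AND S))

By absorption (E OR (E AND v) = E):
= ((P OR R) AND S)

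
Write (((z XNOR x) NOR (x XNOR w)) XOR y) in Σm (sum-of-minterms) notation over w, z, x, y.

Σm(1, 2, 5, 7, 9, 11, 12, 15) = (NOT w AND NOT z AND NOT x AND y) OR (NOT w AND NOT z AND x AND NOT y) OR (NOT w AND z AND NOT x AND y) OR (NOT w AND z AND x AND y) OR (w AND NOT z AND NOT x AND y) OR (w AND NOT z AND x AND y) OR (w AND z AND NOT x AND NOT y) OR (w AND z AND x AND y)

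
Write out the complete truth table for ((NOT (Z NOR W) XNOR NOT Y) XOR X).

Y | W | X | Z | Output
----------------------
0 | 0 | 0 | 0 | 0
0 | 0 | 0 | 1 | 1
0 | 0 | 1 | 0 | 1
0 | 0 | 1 | 1 | 0
0 | 1 | 0 | 0 | 1
0 | 1 | 0 | 1 | 1
0 | 1 | 1 | 0 | 0
0 | 1 | 1 | 1 | 0
1 | 0 | 0 | 0 | 1
1 | 0 | 0 | 1 | 0
1 | 0 | 1 | 0 | 0
1 | 0 | 1 | 1 | 1
1 | 1 | 0 | 0 | 0
1 | 1 | 0 | 1 | 0
1 | 1 | 1 | 0 | 1
1 | 1 | 1 | 1 | 1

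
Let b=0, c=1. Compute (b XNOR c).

Substituting: (0 XNOR 1)
= 0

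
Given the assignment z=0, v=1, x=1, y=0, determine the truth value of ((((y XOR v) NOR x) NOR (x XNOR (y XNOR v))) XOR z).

Substituting: ((((0 XOR 1) NOR 1) NOR (1 XNOR (0 XNOR 1))) XOR 0)
= 1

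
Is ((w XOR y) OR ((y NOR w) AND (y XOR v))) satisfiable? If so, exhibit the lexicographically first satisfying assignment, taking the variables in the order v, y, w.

v=0, y=0, w=1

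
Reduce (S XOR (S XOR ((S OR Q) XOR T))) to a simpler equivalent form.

By XOR self-cancellation ((E XOR v) XOR v = E):
= ((S OR Q) XOR T)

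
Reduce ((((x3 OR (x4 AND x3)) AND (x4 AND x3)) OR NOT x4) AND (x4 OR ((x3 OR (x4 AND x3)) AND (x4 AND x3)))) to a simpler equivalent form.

By distribution ((E OR v) AND (E OR NOT v) = E) then absorption (E AND (E OR v) = E):
= (x4 AND x3)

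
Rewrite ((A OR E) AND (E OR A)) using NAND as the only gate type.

((((A NAND A) NAND (E NAND E)) NAND ((E NAND E) NAND (A NAND A))) NAND (((A NAND A) NAND (E NAND E)) NAND ((E NAND E) NAND (A NAND A))))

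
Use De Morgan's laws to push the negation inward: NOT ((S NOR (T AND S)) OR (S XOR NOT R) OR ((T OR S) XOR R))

NOT (S NOR (T AND S)) AND NOT (S XOR NOT R) AND NOT ((T OR S) XOR R)
De Morgan's: NOT(OR of terms) = AND of negations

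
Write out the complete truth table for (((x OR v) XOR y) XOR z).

v | y | z | x | Output
----------------------
0 | 0 | 0 | 0 | 0
0 | 0 | 0 | 1 | 1
0 | 0 | 1 | 0 | 1
0 | 0 | 1 | 1 | 0
0 | 1 | 0 | 0 | 1
0 | 1 | 0 | 1 | 0
0 | 1 | 1 | 0 | 0
0 | 1 | 1 | 1 | 1
1 | 0 | 0 | 0 | 1
1 | 0 | 0 | 1 | 1
1 | 0 | 1 | 0 | 0
1 | 0 | 1 | 1 | 0
1 | 1 | 0 | 0 | 0
1 | 1 | 0 | 1 | 0
1 | 1 | 1 | 0 | 1
1 | 1 | 1 | 1 | 1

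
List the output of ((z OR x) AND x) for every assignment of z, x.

z | x | Output
--------------
0 | 0 | 0
0 | 1 | 1
1 | 0 | 0
1 | 1 | 1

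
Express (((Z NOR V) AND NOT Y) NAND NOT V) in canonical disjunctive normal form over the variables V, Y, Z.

(NOT V AND NOT Y AND Z) OR (NOT V AND Y AND NOT Z) OR (NOT V AND Y AND Z) OR (V AND NOT Y AND NOT Z) OR (V AND NOT Y AND Z) OR (V AND Y AND NOT Z) OR (V AND Y AND Z)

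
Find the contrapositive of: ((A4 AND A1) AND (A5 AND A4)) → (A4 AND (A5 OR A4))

Contrapositive: NOT (A4 AND (A5 OR A4)) → NOT ((A4 AND A1) AND (A5 AND A4))
Note: A statement and its contrapositive are logically equivalent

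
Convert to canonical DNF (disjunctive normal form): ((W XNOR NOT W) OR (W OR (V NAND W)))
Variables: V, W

(NOT V AND NOT W) OR (NOT V AND W) OR (V AND NOT W) OR (V AND W)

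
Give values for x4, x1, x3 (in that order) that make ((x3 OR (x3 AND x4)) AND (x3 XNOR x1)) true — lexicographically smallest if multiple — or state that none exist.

x4=0, x1=1, x3=1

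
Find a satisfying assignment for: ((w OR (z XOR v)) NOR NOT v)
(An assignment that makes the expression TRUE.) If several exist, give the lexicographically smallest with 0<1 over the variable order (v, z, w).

v=1, z=1, w=0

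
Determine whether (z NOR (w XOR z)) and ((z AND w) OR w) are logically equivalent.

No. Counterexample: with w=0, z=0, Expression 1 = 1 but Expression 2 = 0.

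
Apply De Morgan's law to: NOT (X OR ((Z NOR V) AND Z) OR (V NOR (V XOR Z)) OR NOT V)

NOT X AND NOT ((Z NOR V) AND Z) AND NOT (V NOR (V XOR Z)) AND V
De Morgan's: NOT(OR of terms) = AND of negations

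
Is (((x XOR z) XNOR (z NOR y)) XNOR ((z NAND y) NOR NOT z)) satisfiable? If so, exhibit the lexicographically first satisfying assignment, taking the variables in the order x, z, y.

x=0, z=0, y=0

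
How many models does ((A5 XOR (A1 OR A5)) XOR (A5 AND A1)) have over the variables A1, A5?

Satisfying assignments: (1,0), (1,1)
Count: 2 out of 4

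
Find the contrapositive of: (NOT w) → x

Contrapositive: NOT x → w
Note: A statement and its contrapositive are logically equivalent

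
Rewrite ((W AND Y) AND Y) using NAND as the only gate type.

((((W NAND Y) NAND (W NAND Y)) NAND Y) NAND (((W NAND Y) NAND (W NAND Y)) NAND Y))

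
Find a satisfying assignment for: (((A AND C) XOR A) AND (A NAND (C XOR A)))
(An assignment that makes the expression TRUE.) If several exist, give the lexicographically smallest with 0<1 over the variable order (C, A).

UNSATISFIABLE - no assignment makes this expression true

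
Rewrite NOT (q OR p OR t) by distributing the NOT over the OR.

NOT q AND NOT p AND NOT t
De Morgan's: NOT(OR of terms) = AND of negations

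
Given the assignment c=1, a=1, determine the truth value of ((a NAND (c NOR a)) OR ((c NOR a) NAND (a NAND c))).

Substituting: ((1 NAND (1 NOR 1)) OR ((1 NOR 1) NAND (1 NAND 1)))
= 1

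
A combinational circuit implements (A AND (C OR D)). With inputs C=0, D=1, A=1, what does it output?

Substituting: (1 AND (0 OR 1))
= 1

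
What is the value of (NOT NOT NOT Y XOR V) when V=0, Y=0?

Substituting: (NOT NOT NOT 0 XOR 0)
= 1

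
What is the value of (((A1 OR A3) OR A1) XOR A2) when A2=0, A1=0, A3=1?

Substituting: (((0 OR 1) OR 0) XOR 0)
= 1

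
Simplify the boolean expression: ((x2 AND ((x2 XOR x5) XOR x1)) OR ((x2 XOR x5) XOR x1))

By absorption (E OR (E AND v) = E):
= ((x2 XOR x5) XOR x1)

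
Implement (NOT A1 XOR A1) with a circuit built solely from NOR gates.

(((((A1 NOR A1) NOR A1) NOR ((A1 NOR A1) NOR A1)) NOR (((A1 NOR A1) NOR A1) NOR ((A1 NOR A1) NOR A1))) NOR (((((A1 NOR A1) NOR (A1 NOR A1)) NOR (A1 NOR A1)) NOR (((A1 NOR A1) NOR (A1 NOR A1)) NOR (A1 NOR A1))) NOR ((((A1 NOR A1) NOR (A1 NOR A1)) NOR (A1 NOR A1)) NOR (((A1 NOR A1) NOR (A1 NOR A1)) NOR (A1 NOR A1)))))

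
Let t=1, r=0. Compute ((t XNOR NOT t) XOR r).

Substituting: ((1 XNOR NOT 1) XOR 0)
= 0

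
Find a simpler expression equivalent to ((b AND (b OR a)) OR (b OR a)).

By absorption (E OR (E AND v) = E):
= (b OR a)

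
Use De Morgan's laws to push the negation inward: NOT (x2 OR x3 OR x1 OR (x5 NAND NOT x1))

NOT x2 AND NOT x3 AND NOT x1 AND NOT (x5 NAND NOT x1)
De Morgan's: NOT(OR of terms) = AND of negations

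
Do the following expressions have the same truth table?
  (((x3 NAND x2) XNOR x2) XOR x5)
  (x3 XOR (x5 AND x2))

No. Counterexample: with x5=0, x3=0, x2=1, Expression 1 = 1 but Expression 2 = 0.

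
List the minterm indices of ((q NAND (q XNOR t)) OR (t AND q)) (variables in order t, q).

Σm(0, 1, 2, 3) = (NOT t AND NOT q) OR (NOT t AND q) OR (t AND NOT q) OR (t AND q)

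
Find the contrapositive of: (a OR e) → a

Contrapositive: NOT a → NOT (a OR e)
Note: A statement and its contrapositive are logically equivalent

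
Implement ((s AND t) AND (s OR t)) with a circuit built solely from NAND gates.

((((s NAND t) NAND (s NAND t)) NAND ((s NAND s) NAND (t NAND t))) NAND (((s NAND t) NAND (s NAND t)) NAND ((s NAND s) NAND (t NAND t))))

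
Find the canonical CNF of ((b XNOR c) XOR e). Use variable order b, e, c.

(b OR e OR NOT c) AND (b OR NOT e OR c) AND (NOT b OR e OR c) AND (NOT b OR NOT e OR NOT c)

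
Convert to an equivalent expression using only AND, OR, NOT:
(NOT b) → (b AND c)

b OR (b AND c)
(Implication elimination: A → B = NOT A OR B)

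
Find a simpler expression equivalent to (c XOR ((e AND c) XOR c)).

By XOR self-cancellation ((E XOR v) XOR v = E):
= (e AND c)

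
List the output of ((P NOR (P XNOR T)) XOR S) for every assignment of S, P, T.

S | P | T | Output
------------------
0 | 0 | 0 | 0
0 | 0 | 1 | 1
0 | 1 | 0 | 0
0 | 1 | 1 | 0
1 | 0 | 0 | 1
1 | 0 | 1 | 0
1 | 1 | 0 | 1
1 | 1 | 1 | 1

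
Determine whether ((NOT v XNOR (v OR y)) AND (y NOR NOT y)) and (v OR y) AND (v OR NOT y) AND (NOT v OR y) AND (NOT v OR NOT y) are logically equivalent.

Yes, they are equivalent — the two output columns agree on all 4 assignments:
v | y | Expression 1 | Expression 2
-----------------------------------
0 | 0 | 0 | 0
0 | 1 | 0 | 0
1 | 0 | 0 | 0
1 | 1 | 0 | 0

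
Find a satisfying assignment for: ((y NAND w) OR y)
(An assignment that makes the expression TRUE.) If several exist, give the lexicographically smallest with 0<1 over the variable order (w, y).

w=0, y=0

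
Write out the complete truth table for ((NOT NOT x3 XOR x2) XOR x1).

x3 | x2 | x1 | Output
---------------------
0 | 0 | 0 | 0
0 | 0 | 1 | 1
0 | 1 | 0 | 1
0 | 1 | 1 | 0
1 | 0 | 0 | 1
1 | 0 | 1 | 0
1 | 1 | 0 | 0
1 | 1 | 1 | 1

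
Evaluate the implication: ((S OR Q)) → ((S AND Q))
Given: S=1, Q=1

Antecedent ((S OR Q)) = 1; consequent ((S AND Q)) = 1.
1 → 1 = 1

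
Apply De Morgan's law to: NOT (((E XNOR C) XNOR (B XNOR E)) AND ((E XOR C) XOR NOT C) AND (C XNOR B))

NOT ((E XNOR C) XNOR (B XNOR E)) OR NOT ((E XOR C) XOR NOT C) OR NOT (C XNOR B)
De Morgan's: NOT(AND of terms) = OR of negations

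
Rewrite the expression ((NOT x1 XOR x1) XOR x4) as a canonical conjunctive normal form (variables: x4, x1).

(NOT x4 OR x1) AND (NOT x4 OR NOT x1)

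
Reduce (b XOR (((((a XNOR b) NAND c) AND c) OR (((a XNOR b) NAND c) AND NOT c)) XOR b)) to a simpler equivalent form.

By XOR self-cancellation ((E XOR v) XOR v = E) then distribution ((E AND v) OR (E AND NOT v) = E):
= ((a XNOR b) NAND c)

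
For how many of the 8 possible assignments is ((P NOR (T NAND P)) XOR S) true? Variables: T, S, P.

Satisfying assignments: (0,1,0), (0,1,1), (1,1,0), (1,1,1)
Count: 4 out of 8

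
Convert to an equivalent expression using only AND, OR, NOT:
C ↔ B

(C AND B) OR (NOT C AND NOT B)
(Biconditional = both true or both false)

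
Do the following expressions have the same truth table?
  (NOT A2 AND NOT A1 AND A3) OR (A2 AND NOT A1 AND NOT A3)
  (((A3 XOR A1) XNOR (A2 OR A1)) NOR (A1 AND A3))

Yes, they are equivalent — the two output columns agree on all 8 assignments:
A2 | A1 | A3 | Expression 1 | Expression 2
------------------------------------------
0 | 0 | 0 | 0 | 0
0 | 0 | 1 | 1 | 1
0 | 1 | 0 | 0 | 0
0 | 1 | 1 | 0 | 0
1 | 0 | 0 | 1 | 1
1 | 0 | 1 | 0 | 0
1 | 1 | 0 | 0 | 0
1 | 1 | 1 | 0 | 0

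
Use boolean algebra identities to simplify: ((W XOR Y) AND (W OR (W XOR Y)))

By absorption (E AND (E OR v) = E):
= (W XOR Y)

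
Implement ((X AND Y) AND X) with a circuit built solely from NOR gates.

((((X NOR X) NOR (Y NOR Y)) NOR ((X NOR X) NOR (Y NOR Y))) NOR (X NOR X))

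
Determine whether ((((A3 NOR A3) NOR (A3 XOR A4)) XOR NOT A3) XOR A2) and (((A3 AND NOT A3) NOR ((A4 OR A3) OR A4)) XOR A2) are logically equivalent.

No. Counterexample: with A2=0, A4=1, A3=0, Expression 1 = 1 but Expression 2 = 0.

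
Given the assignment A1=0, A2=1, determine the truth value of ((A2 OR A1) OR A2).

Substituting: ((1 OR 0) OR 1)
= 1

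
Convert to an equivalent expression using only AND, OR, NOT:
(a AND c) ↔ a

((a AND c) AND a) OR (NOT (a AND c) AND NOT a)
(Biconditional = both true or both false)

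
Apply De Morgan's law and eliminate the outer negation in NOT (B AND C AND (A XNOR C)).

NOT B OR NOT C OR NOT (A XNOR C)
De Morgan's: NOT(AND of terms) = OR of negations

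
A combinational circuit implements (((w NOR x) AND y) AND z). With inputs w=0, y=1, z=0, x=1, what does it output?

Substituting: (((0 NOR 1) AND 1) AND 0)
= 0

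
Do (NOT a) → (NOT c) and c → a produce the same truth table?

Yes, Contrapositive is always equivalent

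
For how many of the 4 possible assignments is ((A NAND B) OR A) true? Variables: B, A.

Satisfying assignments: (0,0), (0,1), (1,0), (1,1)
Count: 4 out of 4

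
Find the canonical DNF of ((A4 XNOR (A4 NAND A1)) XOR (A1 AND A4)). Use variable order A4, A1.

(A4 AND NOT A1) OR (A4 AND A1)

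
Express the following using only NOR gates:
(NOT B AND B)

(((B NOR B) NOR (B NOR B)) NOR (B NOR B))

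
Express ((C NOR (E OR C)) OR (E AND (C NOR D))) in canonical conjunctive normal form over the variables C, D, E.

(C OR NOT D OR NOT E) AND (NOT C OR D OR E) AND (NOT C OR D OR NOT E) AND (NOT C OR NOT D OR E) AND (NOT C OR NOT D OR NOT E)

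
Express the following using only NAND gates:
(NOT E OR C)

(((E NAND E) NAND (E NAND E)) NAND (C NAND C))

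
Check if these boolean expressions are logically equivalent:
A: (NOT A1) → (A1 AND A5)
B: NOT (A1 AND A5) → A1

Yes, Contrapositive is always equivalent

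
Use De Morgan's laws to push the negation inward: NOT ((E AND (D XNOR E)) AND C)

NOT (E AND (D XNOR E)) OR NOT C
De Morgan's: NOT(AND of terms) = OR of negations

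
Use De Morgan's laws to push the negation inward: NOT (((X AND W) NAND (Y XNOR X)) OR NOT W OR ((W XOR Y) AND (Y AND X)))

NOT ((X AND W) NAND (Y XNOR X)) AND W AND NOT ((W XOR Y) AND (Y AND X))
De Morgan's: NOT(OR of terms) = AND of negations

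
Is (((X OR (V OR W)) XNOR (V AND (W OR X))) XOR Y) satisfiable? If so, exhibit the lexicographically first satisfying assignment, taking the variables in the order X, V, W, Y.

X=0, V=0, W=0, Y=0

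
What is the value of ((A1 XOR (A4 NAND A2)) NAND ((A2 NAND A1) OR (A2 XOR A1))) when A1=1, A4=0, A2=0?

Substituting: ((1 XOR (0 NAND 0)) NAND ((0 NAND 1) OR (0 XOR 1)))
= 1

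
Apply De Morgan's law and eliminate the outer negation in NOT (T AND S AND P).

NOT T OR NOT S OR NOT P
De Morgan's: NOT(AND of terms) = OR of negations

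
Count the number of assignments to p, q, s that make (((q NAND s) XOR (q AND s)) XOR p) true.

Satisfying assignments: (0,0,0), (0,0,1), (0,1,0), (0,1,1)
Count: 4 out of 8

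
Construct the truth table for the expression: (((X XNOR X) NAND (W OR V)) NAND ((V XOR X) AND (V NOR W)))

V | X | W | Output
------------------
0 | 0 | 0 | 1
0 | 0 | 1 | 1
0 | 1 | 0 | 0
0 | 1 | 1 | 1
1 | 0 | 0 | 1
1 | 0 | 1 | 1
1 | 1 | 0 | 1
1 | 1 | 1 | 1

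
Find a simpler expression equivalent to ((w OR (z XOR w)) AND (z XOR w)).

By absorption (E AND (E OR v) = E):
= (z XOR w)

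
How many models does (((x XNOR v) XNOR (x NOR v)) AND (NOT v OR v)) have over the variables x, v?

Satisfying assignments: (0,0), (0,1), (1,0)
Count: 3 out of 4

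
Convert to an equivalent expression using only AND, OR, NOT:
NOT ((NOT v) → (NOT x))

(NOT v) AND x
(Negated implication: NOT(A → B) = A AND NOT B)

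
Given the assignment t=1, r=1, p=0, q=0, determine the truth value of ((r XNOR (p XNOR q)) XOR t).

Substituting: ((1 XNOR (0 XNOR 0)) XOR 1)
= 0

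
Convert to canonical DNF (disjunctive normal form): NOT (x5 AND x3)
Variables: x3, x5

(NOT x3 AND NOT x5) OR (NOT x3 AND x5) OR (x3 AND NOT x5)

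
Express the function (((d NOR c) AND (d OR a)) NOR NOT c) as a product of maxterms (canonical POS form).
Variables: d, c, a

ΠM(0, 1, 4, 5) = (d OR c OR a) AND (d OR c OR NOT a) AND (NOT d OR c OR a) AND (NOT d OR c OR NOT a)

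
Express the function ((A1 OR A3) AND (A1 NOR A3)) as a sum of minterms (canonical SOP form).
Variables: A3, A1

Σm() = FALSE (no minterms)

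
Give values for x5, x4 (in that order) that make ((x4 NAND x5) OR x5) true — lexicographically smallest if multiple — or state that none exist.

x5=0, x4=0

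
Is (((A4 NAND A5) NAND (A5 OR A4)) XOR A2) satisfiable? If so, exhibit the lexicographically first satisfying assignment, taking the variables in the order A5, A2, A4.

A5=0, A2=0, A4=0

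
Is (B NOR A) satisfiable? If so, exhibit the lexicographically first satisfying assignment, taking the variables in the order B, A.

B=0, A=0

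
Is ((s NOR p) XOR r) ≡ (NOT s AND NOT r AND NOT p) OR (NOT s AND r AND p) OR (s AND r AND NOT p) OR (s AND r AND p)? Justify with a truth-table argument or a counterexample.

Yes, they are equivalent — the two output columns agree on all 8 assignments:
s | r | p | Expression 1 | Expression 2
---------------------------------------
0 | 0 | 0 | 1 | 1
0 | 0 | 1 | 0 | 0
0 | 1 | 0 | 0 | 0
0 | 1 | 1 | 1 | 1
1 | 0 | 0 | 0 | 0
1 | 0 | 1 | 0 | 0
1 | 1 | 0 | 1 | 1
1 | 1 | 1 | 1 | 1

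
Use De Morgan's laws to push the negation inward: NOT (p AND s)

NOT p OR NOT s
De Morgan's: NOT(AND of terms) = OR of negations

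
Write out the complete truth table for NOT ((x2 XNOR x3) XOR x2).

x2 | x3 | Output
----------------
0 | 0 | 0
0 | 1 | 1
1 | 0 | 0
1 | 1 | 1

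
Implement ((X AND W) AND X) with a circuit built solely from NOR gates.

((((X NOR X) NOR (W NOR W)) NOR ((X NOR X) NOR (W NOR W))) NOR (X NOR X))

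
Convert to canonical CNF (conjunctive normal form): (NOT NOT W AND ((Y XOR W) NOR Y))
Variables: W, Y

(W OR Y) AND (W OR NOT Y) AND (NOT W OR Y) AND (NOT W OR NOT Y)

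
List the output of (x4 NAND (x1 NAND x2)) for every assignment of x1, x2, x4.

x1 | x2 | x4 | Output
---------------------
0 | 0 | 0 | 1
0 | 0 | 1 | 0
0 | 1 | 0 | 1
0 | 1 | 1 | 0
1 | 0 | 0 | 1
1 | 0 | 1 | 0
1 | 1 | 0 | 1
1 | 1 | 1 | 1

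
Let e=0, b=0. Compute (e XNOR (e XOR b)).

Substituting: (0 XNOR (0 XOR 0))
= 1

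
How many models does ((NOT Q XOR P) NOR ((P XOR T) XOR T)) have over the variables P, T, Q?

Satisfying assignments: (0,0,1), (0,1,1)
Count: 2 out of 8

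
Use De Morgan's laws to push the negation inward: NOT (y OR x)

NOT y AND NOT x
De Morgan's: NOT(OR of terms) = AND of negations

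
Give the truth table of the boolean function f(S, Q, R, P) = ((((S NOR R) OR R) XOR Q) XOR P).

S | Q | R | P | Output
----------------------
0 | 0 | 0 | 0 | 1
0 | 0 | 0 | 1 | 0
0 | 0 | 1 | 0 | 1
0 | 0 | 1 | 1 | 0
0 | 1 | 0 | 0 | 0
0 | 1 | 0 | 1 | 1
0 | 1 | 1 | 0 | 0
0 | 1 | 1 | 1 | 1
1 | 0 | 0 | 0 | 0
1 | 0 | 0 | 1 | 1
1 | 0 | 1 | 0 | 1
1 | 0 | 1 | 1 | 0
1 | 1 | 0 | 0 | 1
1 | 1 | 0 | 1 | 0
1 | 1 | 1 | 0 | 0
1 | 1 | 1 | 1 | 1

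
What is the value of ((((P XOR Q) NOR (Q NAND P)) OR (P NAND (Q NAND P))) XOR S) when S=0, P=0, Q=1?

Substituting: ((((0 XOR 1) NOR (1 NAND 0)) OR (0 NAND (1 NAND 0))) XOR 0)
= 1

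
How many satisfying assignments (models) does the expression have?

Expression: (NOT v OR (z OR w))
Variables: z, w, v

Satisfying assignments: (0,0,0), (0,1,0), (0,1,1), (1,0,0), (1,0,1), (1,1,0), (1,1,1)
Count: 7 out of 8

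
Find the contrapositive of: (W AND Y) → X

Contrapositive: NOT X → NOT (W AND Y)
Note: A statement and its contrapositive are logically equivalent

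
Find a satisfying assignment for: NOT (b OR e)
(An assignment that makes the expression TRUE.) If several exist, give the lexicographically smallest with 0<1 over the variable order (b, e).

b=0, e=0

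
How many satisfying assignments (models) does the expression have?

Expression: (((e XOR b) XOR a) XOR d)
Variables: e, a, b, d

Satisfying assignments: (0,0,0,1), (0,0,1,0), (0,1,0,0), (0,1,1,1), (1,0,0,0), (1,0,1,1), (1,1,0,1), (1,1,1,0)
Count: 8 out of 16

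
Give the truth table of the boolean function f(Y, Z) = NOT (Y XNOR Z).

Y | Z | Output
--------------
0 | 0 | 0
0 | 1 | 1
1 | 0 | 1
1 | 1 | 0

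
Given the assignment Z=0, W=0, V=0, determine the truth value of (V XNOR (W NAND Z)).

Substituting: (0 XNOR (0 NAND 0))
= 0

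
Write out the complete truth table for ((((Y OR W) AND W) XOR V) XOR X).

V | W | Y | X | Output
----------------------
0 | 0 | 0 | 0 | 0
0 | 0 | 0 | 1 | 1
0 | 0 | 1 | 0 | 0
0 | 0 | 1 | 1 | 1
0 | 1 | 0 | 0 | 1
0 | 1 | 0 | 1 | 0
0 | 1 | 1 | 0 | 1
0 | 1 | 1 | 1 | 0
1 | 0 | 0 | 0 | 1
1 | 0 | 0 | 1 | 0
1 | 0 | 1 | 0 | 1
1 | 0 | 1 | 1 | 0
1 | 1 | 0 | 0 | 0
1 | 1 | 0 | 1 | 1
1 | 1 | 1 | 0 | 0
1 | 1 | 1 | 1 | 1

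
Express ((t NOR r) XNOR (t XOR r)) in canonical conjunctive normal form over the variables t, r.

(t OR r) AND (t OR NOT r) AND (NOT t OR r)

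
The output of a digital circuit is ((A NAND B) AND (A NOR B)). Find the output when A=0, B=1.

Substituting: ((0 NAND 1) AND (0 NOR 1))
= 0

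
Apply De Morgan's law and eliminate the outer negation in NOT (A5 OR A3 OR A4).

NOT A5 AND NOT A3 AND NOT A4
De Morgan's: NOT(OR of terms) = AND of negations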